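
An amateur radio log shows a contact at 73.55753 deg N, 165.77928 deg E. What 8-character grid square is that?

RQ23vn33

Add 180° to longitude and 90° to latitude: 345.77928, 163.55753.
Field (20°×10°, letters A–R): lon ⌊345.77928/20⌋ = 17 → R; lat ⌊163.55753/10⌋ = 16 → Q.
Square (2°×1°, digits 0–9): lon ⌊5.77928/2⌋ = 2; lat ⌊3.55753/1⌋ = 3.
Subsquare (5′×2.5′, letters a–x): lon ⌊1.77928/0.0833333⌋ = 21 → v; lat ⌊0.55753/0.0416667⌋ = 13 → n.
Extended square (30″×15″, digits 0–9): lon ⌊0.02928/0.00833333⌋ = 3; lat ⌊0.01586/0.00416667⌋ = 3.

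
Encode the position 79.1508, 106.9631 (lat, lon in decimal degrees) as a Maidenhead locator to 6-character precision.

OQ39ld

Add 180° to longitude and 90° to latitude: 286.9631, 169.1508.
Field: lon ⌊286.9631/20⌋ = 14 → O; lat ⌊169.1508/10⌋ = 16 → Q.
Square: lon ⌊6.9631/2⌋ = 3; lat ⌊9.1508/1⌋ = 9.
Subsquare: lon ⌊0.9631/0.0833333⌋ = 11 → l; lat ⌊0.1508/0.0416667⌋ = 3 → d.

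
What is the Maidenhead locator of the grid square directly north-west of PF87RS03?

PF87qs94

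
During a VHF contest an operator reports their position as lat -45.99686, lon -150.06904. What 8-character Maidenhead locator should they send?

BE44xa10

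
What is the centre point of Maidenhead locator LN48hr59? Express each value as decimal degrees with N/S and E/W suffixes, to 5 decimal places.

48.74792° N, 48.62917° E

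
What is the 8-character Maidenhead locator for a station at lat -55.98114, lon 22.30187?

KD14da64

Add 180° to longitude and 90° to latitude: 202.30187, 34.01886.
Field: 202.30187/20 → 10 → K, 34.01886/10 → 3 → D; chars KD.
Square: 2.30187/2 → 1, 4.01886/1 → 4; chars 14.
Subsquare: 0.30187/0.0833333 → 3 → d, 0.01886/0.0416667 → 0 → a; chars da.
Extended square: 0.05187/0.00833333 → 6, 0.01886/0.00416667 → 4; chars 64.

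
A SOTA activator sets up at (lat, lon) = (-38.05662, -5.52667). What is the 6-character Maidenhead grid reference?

IF71fw

Offset from 180°W / 90°S: lon 174.4733°, lat 51.9434°.
Field: lon ⌊174.4733/20⌋ = 8 → I; lat ⌊51.9434/10⌋ = 5 → F.
Square: lon ⌊14.4733/2⌋ = 7; lat ⌊1.9434/1⌋ = 1.
Subsquare: lon ⌊0.4733/0.0833333⌋ = 5 → f; lat ⌊0.9434/0.0416667⌋ = 22 → w.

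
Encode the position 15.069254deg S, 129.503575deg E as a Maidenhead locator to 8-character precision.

PH44sw03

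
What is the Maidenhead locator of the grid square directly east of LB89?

Longitude square 8; +1 → 9.
The latitude characters are unchanged.

LB99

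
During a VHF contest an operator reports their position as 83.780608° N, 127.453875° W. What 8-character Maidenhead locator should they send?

CR63gs57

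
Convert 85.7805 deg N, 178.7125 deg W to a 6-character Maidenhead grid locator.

AR05ps

Add 180° to longitude and 90° to latitude: 1.2875, 175.7805.
Field (20°×10°, letters A–R): 1.2875/20 → 0 → A, 175.7805/10 → 17 → R; chars AR.
Square (2°×1°, digits 0–9): 1.2875/2 → 0, 5.7805/1 → 5; chars 05.
Subsquare (5′×2.5′, letters a–x): 1.2875/0.0833333 → 15 → p, 0.7805/0.0416667 → 18 → s; chars ps.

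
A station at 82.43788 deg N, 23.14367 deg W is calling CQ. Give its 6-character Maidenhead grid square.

HR82kk

Add 180° to longitude and 90° to latitude: 156.8563, 172.4379.
Field (20°×10°, letters A–R): lon ⌊156.8563/20⌋ = 7 → H; lat ⌊172.4379/10⌋ = 17 → R.
Square (2°×1°, digits 0–9): lon ⌊16.8563/2⌋ = 8; lat ⌊2.4379/1⌋ = 2.
Subsquare (5′×2.5′, letters a–x): lon ⌊0.8563/0.0833333⌋ = 10 → k; lat ⌊0.4379/0.0416667⌋ = 10 → k.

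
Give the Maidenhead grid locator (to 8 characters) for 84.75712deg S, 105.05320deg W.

DA75lf38

Shift to the Maidenhead origin (180°W, 90°S): lon 74.94680, lat 5.24288.
Field: lon ⌊74.94680/20⌋ = 3 → D; lat ⌊5.24288/10⌋ = 0 → A.
Square: lon ⌊14.94680/2⌋ = 7; lat ⌊5.24288/1⌋ = 5.
Subsquare: lon ⌊0.94680/0.0833333⌋ = 11 → l; lat ⌊0.24288/0.0416667⌋ = 5 → f.
Extended square: lon ⌊0.03013/0.00833333⌋ = 3; lat ⌊0.03455/0.00416667⌋ = 8.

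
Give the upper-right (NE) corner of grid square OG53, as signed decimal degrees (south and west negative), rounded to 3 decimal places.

-26.000, 112.000

Field O=14, G=6: +14·20° lon, +6·10° lat → SW at lon 100°, lat -30°.
Square 5, 3: +5·2° lon, +3·1° lat → SW at lon 110°, lat -27°.
Cell spans 2° lon × 1° lat. NE corner is SW corner plus one full cell.
latitude -26.000, longitude 112.000.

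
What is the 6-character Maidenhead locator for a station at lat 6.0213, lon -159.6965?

Add 180° to longitude and 90° to latitude: 20.3035, 96.0213.
Field: lon ⌊20.3035/20⌋ = 1 → B; lat ⌊96.0213/10⌋ = 9 → J.
Square: lon ⌊0.3035/2⌋ = 0; lat ⌊6.0213/1⌋ = 6.
Subsquare: lon ⌊0.3035/0.0833333⌋ = 3 → d; lat ⌊0.0213/0.0416667⌋ = 0 → a.

BJ06da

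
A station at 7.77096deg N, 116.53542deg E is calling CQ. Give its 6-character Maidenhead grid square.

Add 180° to longitude and 90° to latitude: 296.5354, 97.7710.
Field: 296.5354/20 → 14 → O, 97.7710/10 → 9 → J; chars OJ.
Square: 16.5354/2 → 8, 7.7710/1 → 7; chars 87.
Subsquare: 0.5354/0.0833333 → 6 → g, 0.7710/0.0416667 → 18 → s; chars gs.

OJ87gs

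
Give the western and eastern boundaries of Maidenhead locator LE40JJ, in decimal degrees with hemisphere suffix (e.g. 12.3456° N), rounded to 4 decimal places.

Field L=11, E=4: +11·20° lon, +4·10° lat → SW at lon 40°, lat -50°.
Square 4, 0: +4·2° lon, +0·1° lat → SW at lon 48°, lat -50°.
Subsquare j=9, j=9: +9·0.0833333° lon, +9·0.0416667° lat → SW at lon 48.75°, lat -49.625°.
Cell spans 0.0833333° lon × 0.0416667° lat.
west 48.7500° E, east 48.8333° E.

48.7500° E, 48.8333° E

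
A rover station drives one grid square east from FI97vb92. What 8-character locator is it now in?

FI97wb02

Longitude extended square 9; +1 → 10, wraps to 0, carry into subsquare.
Longitude subsquare v = 21; +1 → 22 = w.
The latitude characters are unchanged.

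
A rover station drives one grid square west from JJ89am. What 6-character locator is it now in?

JJ79xm

Longitude subsquare a = 0; −1 → -1, wraps to 23 = x, carry into square.
Longitude square 8; −1 → 7.
The latitude characters are unchanged.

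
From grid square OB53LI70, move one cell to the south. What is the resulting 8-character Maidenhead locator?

OB53lh79

Latitude extended square 0; −1 → -1, wraps to 9, carry into subsquare.
Latitude subsquare i = 8; −1 → 7 = h.
The longitude characters are unchanged.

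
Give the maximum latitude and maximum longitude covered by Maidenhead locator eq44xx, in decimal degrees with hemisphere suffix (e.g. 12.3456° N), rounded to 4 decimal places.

75.0000° N, 90.0000° W

Field E=4, Q=16: +4·20° lon, +16·10° lat → SW at lon -100°, lat 70°.
Square 4, 4: +4·2° lon, +4·1° lat → SW at lon -92°, lat 74°.
Subsquare x=23, x=23: +23·0.0833333° lon, +23·0.0416667° lat → SW at lon -90.0833°, lat 74.9583°.
Cell spans 0.0833333° lon × 0.0416667° lat. NE corner is SW corner plus one full cell.
latitude 75.0000° N, longitude 90.0000° W.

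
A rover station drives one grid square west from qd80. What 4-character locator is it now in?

Longitude square 8; −1 → 7.
The latitude characters are unchanged.

QD70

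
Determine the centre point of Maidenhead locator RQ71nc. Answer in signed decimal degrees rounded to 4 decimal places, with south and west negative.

Field R=17, Q=16: +17·20° lon, +16·10° lat → SW at lon 160°, lat 70°.
Square 7, 1: +7·2° lon, +1·1° lat → SW at lon 174°, lat 71°.
Subsquare n=13, c=2: +13·0.0833333° lon, +2·0.0416667° lat → SW at lon 175.083°, lat 71.0833°.
Cell spans 0.0833333° lon × 0.0416667° lat. Centre is SW corner plus half of each.
latitude 71.1042, longitude 175.1250.

71.1042, 175.1250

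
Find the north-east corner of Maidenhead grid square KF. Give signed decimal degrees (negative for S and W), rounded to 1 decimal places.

-30.0, 40.0

Field K=10, F=5: +10·20° lon, +5·10° lat → SW at lon 20°, lat -40°.
Cell spans 20° lon × 10° lat. NE corner is SW corner plus one full cell.
latitude -30.0, longitude 40.0.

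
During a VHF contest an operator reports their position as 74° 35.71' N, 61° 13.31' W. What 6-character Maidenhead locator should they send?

Offset from 180°W / 90°S: lon 118.7782°, lat 164.5952°.
Field: 118.7782/20 → 5 → F, 164.5952/10 → 16 → Q; chars FQ.
Square: 18.7782/2 → 9, 4.5952/1 → 4; chars 94.
Subsquare: 0.7782/0.0833333 → 9 → j, 0.5952/0.0416667 → 14 → o; chars jo.

FQ94jo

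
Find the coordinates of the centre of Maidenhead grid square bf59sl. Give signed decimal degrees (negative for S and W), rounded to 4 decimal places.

-30.5208, -148.4583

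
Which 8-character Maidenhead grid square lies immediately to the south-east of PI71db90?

PI71ea09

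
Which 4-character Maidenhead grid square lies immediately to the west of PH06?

Longitude square 0; −1 → -1, wraps to 9, carry into field.
Longitude field P = 15; −1 → 14 = O.
The latitude characters are unchanged.

OH96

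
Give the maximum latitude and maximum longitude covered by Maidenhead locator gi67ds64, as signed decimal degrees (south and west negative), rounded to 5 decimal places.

-2.22917, -47.69167

Field G=6, I=8: +6·20° lon, +8·10° lat → SW at lon -60°, lat -10°.
Square 6, 7: +6·2° lon, +7·1° lat → SW at lon -48°, lat -3°.
Subsquare d=3, s=18: +3·0.0833333° lon, +18·0.0416667° lat → SW at lon -47.75°, lat -2.25°.
Extended square 6, 4: +6·0.00833333° lon, +4·0.00416667° lat → SW at lon -47.7°, lat -2.23333°.
Cell spans 0.00833333° lon × 0.00416667° lat. NE corner is SW corner plus one full cell.
latitude -2.22917, longitude -47.69167.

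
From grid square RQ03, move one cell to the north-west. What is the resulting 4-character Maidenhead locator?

QQ94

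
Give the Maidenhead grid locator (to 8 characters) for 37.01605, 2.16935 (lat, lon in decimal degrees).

Offset from 180°W / 90°S: lon 182.16935°, lat 127.01605°.
Field (20°×10°, letters A–R): lon ⌊182.16935/20⌋ = 9 → J; lat ⌊127.01605/10⌋ = 12 → M.
Square (2°×1°, digits 0–9): lon ⌊2.16935/2⌋ = 1; lat ⌊7.01605/1⌋ = 7.
Subsquare (5′×2.5′, letters a–x): lon ⌊0.16935/0.0833333⌋ = 2 → c; lat ⌊0.01605/0.0416667⌋ = 0 → a.
Extended square (30″×15″, digits 0–9): lon ⌊0.00268/0.00833333⌋ = 0; lat ⌊0.01605/0.00416667⌋ = 3.

JM17ca03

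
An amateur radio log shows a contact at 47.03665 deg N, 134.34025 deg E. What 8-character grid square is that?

PN77ea08

Add 180° to longitude and 90° to latitude: 314.34025, 137.03665.
Field (20°×10°, letters A–R): lon ⌊314.34025/20⌋ = 15 → P; lat ⌊137.03665/10⌋ = 13 → N.
Square (2°×1°, digits 0–9): lon ⌊14.34025/2⌋ = 7; lat ⌊7.03665/1⌋ = 7.
Subsquare (5′×2.5′, letters a–x): lon ⌊0.34025/0.0833333⌋ = 4 → e; lat ⌊0.03665/0.0416667⌋ = 0 → a.
Extended square (30″×15″, digits 0–9): lon ⌊0.00692/0.00833333⌋ = 0; lat ⌊0.03665/0.00416667⌋ = 8.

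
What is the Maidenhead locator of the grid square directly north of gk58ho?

GK58hp

Latitude subsquare o = 14; +1 → 15 = p.
The longitude characters are unchanged.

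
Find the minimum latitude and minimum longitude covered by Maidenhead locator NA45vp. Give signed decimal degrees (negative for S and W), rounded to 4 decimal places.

-84.3750, 89.7500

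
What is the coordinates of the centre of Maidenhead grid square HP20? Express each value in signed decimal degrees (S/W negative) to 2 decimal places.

Field H=7, P=15: +7·20° lon, +15·10° lat → SW at lon -40°, lat 60°.
Square 2, 0: +2·2° lon, +0·1° lat → SW at lon -36°, lat 60°.
Cell spans 2° lon × 1° lat. Centre is SW corner plus half of each.
latitude 60.50, longitude -35.00.

60.50, -35.00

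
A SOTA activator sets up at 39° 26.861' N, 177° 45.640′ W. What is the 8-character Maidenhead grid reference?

Offset from 180°W / 90°S: lon 2.23933°, lat 129.44768°.
Field (20°×10°, letters A–R): 2.23933/20 → 0 → A, 129.44768/10 → 12 → M; chars AM.
Square (2°×1°, digits 0–9): 2.23933/2 → 1, 9.44768/1 → 9; chars 19.
Subsquare (5′×2.5′, letters a–x): 0.23933/0.0833333 → 2 → c, 0.44768/0.0416667 → 10 → k; chars ck.
Extended square (30″×15″, digits 0–9): 0.07267/0.00833333 → 8, 0.03102/0.00416667 → 7; chars 87.

AM19ck87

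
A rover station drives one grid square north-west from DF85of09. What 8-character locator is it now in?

Longitude extended square 0; −1 → -1, wraps to 9, carry into subsquare.
Longitude subsquare o = 14; −1 → 13 = n.
Latitude extended square 9; +1 → 10, wraps to 0, carry into subsquare.
Latitude subsquare f = 5; +1 → 6 = g.

DF85ng90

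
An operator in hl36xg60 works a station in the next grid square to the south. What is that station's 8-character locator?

HL36xf69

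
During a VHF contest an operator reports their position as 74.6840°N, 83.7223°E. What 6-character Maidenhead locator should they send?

Add 180° to longitude and 90° to latitude: 263.7223, 164.6840.
Field (20°×10°, letters A–R): lon ⌊263.7223/20⌋ = 13 → N; lat ⌊164.6840/10⌋ = 16 → Q.
Square (2°×1°, digits 0–9): lon ⌊3.7223/2⌋ = 1; lat ⌊4.6840/1⌋ = 4.
Subsquare (5′×2.5′, letters a–x): lon ⌊1.7223/0.0833333⌋ = 20 → u; lat ⌊0.6840/0.0416667⌋ = 16 → q.

NQ14uq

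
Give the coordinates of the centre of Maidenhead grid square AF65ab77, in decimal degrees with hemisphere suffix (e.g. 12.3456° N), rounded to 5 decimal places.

Field A=0, F=5: +0·20° lon, +5·10° lat → SW at lon -180°, lat -40°.
Square 6, 5: +6·2° lon, +5·1° lat → SW at lon -168°, lat -35°.
Subsquare a=0, b=1: +0·0.0833333° lon, +1·0.0416667° lat → SW at lon -168°, lat -34.9583°.
Extended square 7, 7: +7·0.00833333° lon, +7·0.00416667° lat → SW at lon -167.942°, lat -34.9292°.
Cell spans 0.00833333° lon × 0.00416667° lat. Centre is SW corner plus half of each.
latitude 34.92708° S, longitude 167.93750° W.

34.92708° S, 167.93750° W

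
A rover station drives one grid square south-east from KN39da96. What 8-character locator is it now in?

Longitude extended square 9; +1 → 10, wraps to 0, carry into subsquare.
Longitude subsquare d = 3; +1 → 4 = e.
Latitude extended square 6; −1 → 5.

KN39ea05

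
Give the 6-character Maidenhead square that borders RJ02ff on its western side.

Longitude subsquare f = 5; −1 → 4 = e.
The latitude characters are unchanged.

RJ02ef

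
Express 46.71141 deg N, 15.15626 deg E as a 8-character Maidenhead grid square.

JN76nr80

Offset from 180°W / 90°S: lon 195.15626°, lat 136.71141°.
Field: 195.15626/20 → 9 → J, 136.71141/10 → 13 → N; chars JN.
Square: 15.15626/2 → 7, 6.71141/1 → 6; chars 76.
Subsquare: 1.15626/0.0833333 → 13 → n, 0.71141/0.0416667 → 17 → r; chars nr.
Extended square: 0.07293/0.00833333 → 8, 0.00308/0.00416667 → 0; chars 80.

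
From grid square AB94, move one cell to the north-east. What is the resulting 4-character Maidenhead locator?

BB05

Longitude square 9; +1 → 10, wraps to 0, carry into field.
Longitude field A = 0; +1 → 1 = B.
Latitude square 4; +1 → 5.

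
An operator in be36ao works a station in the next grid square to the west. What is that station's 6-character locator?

Longitude subsquare a = 0; −1 → -1, wraps to 23 = x, carry into square.
Longitude square 3; −1 → 2.
The latitude characters are unchanged.

BE26xo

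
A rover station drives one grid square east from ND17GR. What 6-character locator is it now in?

Longitude subsquare g = 6; +1 → 7 = h.
The latitude characters are unchanged.

ND17hr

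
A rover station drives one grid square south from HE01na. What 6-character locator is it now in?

Latitude subsquare a = 0; −1 → -1, wraps to 23 = x, carry into square.
Latitude square 1; −1 → 0.
The longitude characters are unchanged.

HE00nx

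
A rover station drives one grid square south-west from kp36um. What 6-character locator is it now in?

KP36tl

Longitude subsquare u = 20; −1 → 19 = t.
Latitude subsquare m = 12; −1 → 11 = l.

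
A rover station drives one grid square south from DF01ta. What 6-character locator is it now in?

Latitude subsquare a = 0; −1 → -1, wraps to 23 = x, carry into square.
Latitude square 1; −1 → 0.
The longitude characters are unchanged.

DF00tx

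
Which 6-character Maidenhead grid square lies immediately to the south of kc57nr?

KC57nq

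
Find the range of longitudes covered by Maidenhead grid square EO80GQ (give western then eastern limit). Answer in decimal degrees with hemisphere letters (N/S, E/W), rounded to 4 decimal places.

83.5000° W, 83.4167° W

Field E=4, O=14: +4·20° lon, +14·10° lat → SW at lon -100°, lat 50°.
Square 8, 0: +8·2° lon, +0·1° lat → SW at lon -84°, lat 50°.
Subsquare g=6, q=16: +6·0.0833333° lon, +16·0.0416667° lat → SW at lon -83.5°, lat 50.6667°.
Cell spans 0.0833333° lon × 0.0416667° lat.
west 83.5000° W, east 83.4167° W.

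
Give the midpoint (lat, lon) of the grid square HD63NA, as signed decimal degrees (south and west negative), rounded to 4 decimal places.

-56.9792, -26.8750

Field H=7, D=3: +7·20° lon, +3·10° lat → SW at lon -40°, lat -60°.
Square 6, 3: +6·2° lon, +3·1° lat → SW at lon -28°, lat -57°.
Subsquare n=13, a=0: +13·0.0833333° lon, +0·0.0416667° lat → SW at lon -26.9167°, lat -57°.
Cell spans 0.0833333° lon × 0.0416667° lat. Centre is SW corner plus half of each.
latitude -56.9792, longitude -26.8750.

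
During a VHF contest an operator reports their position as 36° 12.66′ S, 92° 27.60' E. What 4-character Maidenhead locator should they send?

NF63

Shift to the Maidenhead origin (180°W, 90°S): lon 272.46, lat 53.79.
Field: 272.46/20 → 13 → N, 53.79/10 → 5 → F; chars NF.
Square: 12.46/2 → 6, 3.79/1 → 3; chars 63.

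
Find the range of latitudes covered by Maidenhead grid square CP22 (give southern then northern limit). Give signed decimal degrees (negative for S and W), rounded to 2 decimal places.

Field C=2, P=15: +2·20° lon, +15·10° lat → SW at lon -140°, lat 60°.
Square 2, 2: +2·2° lon, +2·1° lat → SW at lon -136°, lat 62°.
Cell spans 2° lon × 1° lat.
south 62.00, north 63.00.

62.00, 63.00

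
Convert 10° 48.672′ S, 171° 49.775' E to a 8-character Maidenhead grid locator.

RH59ve95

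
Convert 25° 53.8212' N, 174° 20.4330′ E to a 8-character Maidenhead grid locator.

RL75ev05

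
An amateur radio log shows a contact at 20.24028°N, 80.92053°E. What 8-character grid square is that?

NL00lf07

Offset from 180°W / 90°S: lon 260.92053°, lat 110.24028°.
Field (20°×10°, letters A–R): 260.92053/20 → 13 → N, 110.24028/10 → 11 → L; chars NL.
Square (2°×1°, digits 0–9): 0.92053/2 → 0, 0.24028/1 → 0; chars 00.
Subsquare (5′×2.5′, letters a–x): 0.92053/0.0833333 → 11 → l, 0.24028/0.0416667 → 5 → f; chars lf.
Extended square (30″×15″, digits 0–9): 0.00386/0.00833333 → 0, 0.03195/0.00416667 → 7; chars 07.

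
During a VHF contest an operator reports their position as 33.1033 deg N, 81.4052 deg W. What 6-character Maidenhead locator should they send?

Add 180° to longitude and 90° to latitude: 98.5948, 123.1033.
Field (20°×10°, letters A–R): 98.5948/20 → 4 → E, 123.1033/10 → 12 → M; chars EM.
Square (2°×1°, digits 0–9): 18.5948/2 → 9, 3.1033/1 → 3; chars 93.
Subsquare (5′×2.5′, letters a–x): 0.5948/0.0833333 → 7 → h, 0.1033/0.0416667 → 2 → c; chars hc.

EM93hc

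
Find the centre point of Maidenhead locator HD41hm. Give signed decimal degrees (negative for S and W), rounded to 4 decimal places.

-58.4792, -31.3750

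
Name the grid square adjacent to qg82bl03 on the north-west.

QG82al94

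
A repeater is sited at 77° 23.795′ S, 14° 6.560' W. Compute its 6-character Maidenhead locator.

IB22wo

Add 180° to longitude and 90° to latitude: 165.8907, 12.6034.
Field: 165.8907/20 → 8 → I, 12.6034/10 → 1 → B; chars IB.
Square: 5.8907/2 → 2, 2.6034/1 → 2; chars 22.
Subsquare: 1.8907/0.0833333 → 22 → w, 0.6034/0.0416667 → 14 → o; chars wo.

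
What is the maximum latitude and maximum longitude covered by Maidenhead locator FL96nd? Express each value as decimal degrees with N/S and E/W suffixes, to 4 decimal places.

Field F=5, L=11: +5·20° lon, +11·10° lat → SW at lon -80°, lat 20°.
Square 9, 6: +9·2° lon, +6·1° lat → SW at lon -62°, lat 26°.
Subsquare n=13, d=3: +13·0.0833333° lon, +3·0.0416667° lat → SW at lon -60.9167°, lat 26.125°.
Cell spans 0.0833333° lon × 0.0416667° lat. NE corner is SW corner plus one full cell.
latitude 26.1667° N, longitude 60.8333° W.

26.1667° N, 60.8333° W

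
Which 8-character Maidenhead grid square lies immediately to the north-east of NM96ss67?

NM96ss78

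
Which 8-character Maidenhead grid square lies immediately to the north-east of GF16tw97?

GF16uw08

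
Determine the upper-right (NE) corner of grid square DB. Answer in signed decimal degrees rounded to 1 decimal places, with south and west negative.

-70.0, -100.0

Field D=3, B=1: +3·20° lon, +1·10° lat → SW at lon -120°, lat -80°.
Cell spans 20° lon × 10° lat. NE corner is SW corner plus one full cell.
latitude -70.0, longitude -100.0.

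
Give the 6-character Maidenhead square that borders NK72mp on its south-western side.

Longitude subsquare m = 12; −1 → 11 = l.
Latitude subsquare p = 15; −1 → 14 = o.

NK72lo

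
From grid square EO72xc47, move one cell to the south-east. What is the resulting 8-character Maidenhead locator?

Longitude extended square 4; +1 → 5.
Latitude extended square 7; −1 → 6.

EO72xc56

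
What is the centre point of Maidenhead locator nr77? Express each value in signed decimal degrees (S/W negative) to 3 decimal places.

87.500, 95.000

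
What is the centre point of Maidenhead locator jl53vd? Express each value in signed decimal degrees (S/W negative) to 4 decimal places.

23.1458, 11.7917

Field J=9, L=11: +9·20° lon, +11·10° lat → SW at lon 0°, lat 20°.
Square 5, 3: +5·2° lon, +3·1° lat → SW at lon 10°, lat 23°.
Subsquare v=21, d=3: +21·0.0833333° lon, +3·0.0416667° lat → SW at lon 11.75°, lat 23.125°.
Cell spans 0.0833333° lon × 0.0416667° lat. Centre is SW corner plus half of each.
latitude 23.1458, longitude 11.7917.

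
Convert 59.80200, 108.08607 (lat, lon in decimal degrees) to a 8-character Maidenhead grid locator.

OO49bt02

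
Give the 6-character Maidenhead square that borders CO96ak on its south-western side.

Longitude subsquare a = 0; −1 → -1, wraps to 23 = x, carry into square.
Longitude square 9; −1 → 8.
Latitude subsquare k = 10; −1 → 9 = j.

CO86xj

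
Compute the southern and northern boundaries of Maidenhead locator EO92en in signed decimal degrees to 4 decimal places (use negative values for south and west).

52.5417, 52.5833

Field E=4, O=14: +4·20° lon, +14·10° lat → SW at lon -100°, lat 50°.
Square 9, 2: +9·2° lon, +2·1° lat → SW at lon -82°, lat 52°.
Subsquare e=4, n=13: +4·0.0833333° lon, +13·0.0416667° lat → SW at lon -81.6667°, lat 52.5417°.
Cell spans 0.0833333° lon × 0.0416667° lat.
south 52.5417, north 52.5833.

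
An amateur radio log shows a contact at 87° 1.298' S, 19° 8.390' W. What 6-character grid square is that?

IA02kx

Add 180° to longitude and 90° to latitude: 160.8602, 2.9784.
Field (20°×10°, letters A–R): 160.8602/20 → 8 → I, 2.9784/10 → 0 → A; chars IA.
Square (2°×1°, digits 0–9): 0.8602/2 → 0, 2.9784/1 → 2; chars 02.
Subsquare (5′×2.5′, letters a–x): 0.8602/0.0833333 → 10 → k, 0.9784/0.0416667 → 23 → x; chars kx.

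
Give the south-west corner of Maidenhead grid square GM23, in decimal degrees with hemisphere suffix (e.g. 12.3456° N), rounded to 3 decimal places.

33.000° N, 56.000° W

Field G=6, M=12: +6·20° lon, +12·10° lat → SW at lon -60°, lat 30°.
Square 2, 3: +2·2° lon, +3·1° lat → SW at lon -56°, lat 33°.
latitude 33.000° N, longitude 56.000° W.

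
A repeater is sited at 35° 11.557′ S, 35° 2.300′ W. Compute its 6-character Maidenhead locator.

HF24lt

Offset from 180°W / 90°S: lon 144.9617°, lat 54.8074°.
Field: 144.9617/20 → 7 → H, 54.8074/10 → 5 → F; chars HF.
Square: 4.9617/2 → 2, 4.8074/1 → 4; chars 24.
Subsquare: 0.9617/0.0833333 → 11 → l, 0.8074/0.0416667 → 19 → t; chars lt.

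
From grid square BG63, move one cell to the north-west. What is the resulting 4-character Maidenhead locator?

Longitude square 6; −1 → 5.
Latitude square 3; +1 → 4.

BG54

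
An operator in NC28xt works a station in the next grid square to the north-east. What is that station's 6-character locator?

Longitude subsquare x = 23; +1 → 24, wraps to 0 = a, carry into square.
Longitude square 2; +1 → 3.
Latitude subsquare t = 19; +1 → 20 = u.

NC38au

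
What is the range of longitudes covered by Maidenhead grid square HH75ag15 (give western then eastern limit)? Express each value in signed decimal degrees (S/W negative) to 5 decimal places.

-25.99167, -25.98333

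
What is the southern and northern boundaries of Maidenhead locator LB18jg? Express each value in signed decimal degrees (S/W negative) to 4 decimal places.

Field L=11, B=1: +11·20° lon, +1·10° lat → SW at lon 40°, lat -80°.
Square 1, 8: +1·2° lon, +8·1° lat → SW at lon 42°, lat -72°.
Subsquare j=9, g=6: +9·0.0833333° lon, +6·0.0416667° lat → SW at lon 42.75°, lat -71.75°.
Cell spans 0.0833333° lon × 0.0416667° lat.
south -71.7500, north -71.7083.

-71.7500, -71.7083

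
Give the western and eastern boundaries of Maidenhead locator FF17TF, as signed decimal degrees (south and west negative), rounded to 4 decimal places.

-76.4167, -76.3333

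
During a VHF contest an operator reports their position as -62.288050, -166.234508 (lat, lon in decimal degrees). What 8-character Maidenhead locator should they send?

Offset from 180°W / 90°S: lon 13.76549°, lat 27.71195°.
Field (20°×10°, letters A–R): 13.76549/20 → 0 → A, 27.71195/10 → 2 → C; chars AC.
Square (2°×1°, digits 0–9): 13.76549/2 → 6, 7.71195/1 → 7; chars 67.
Subsquare (5′×2.5′, letters a–x): 1.76549/0.0833333 → 21 → v, 0.71195/0.0416667 → 17 → r; chars vr.
Extended square (30″×15″, digits 0–9): 0.01549/0.00833333 → 1, 0.00362/0.00416667 → 0; chars 10.

AC67vr10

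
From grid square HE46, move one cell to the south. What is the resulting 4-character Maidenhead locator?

Latitude square 6; −1 → 5.
The longitude characters are unchanged.

HE45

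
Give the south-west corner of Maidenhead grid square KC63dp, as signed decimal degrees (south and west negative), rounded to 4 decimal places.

Field K=10, C=2: +10·20° lon, +2·10° lat → SW at lon 20°, lat -70°.
Square 6, 3: +6·2° lon, +3·1° lat → SW at lon 32°, lat -67°.
Subsquare d=3, p=15: +3·0.0833333° lon, +15·0.0416667° lat → SW at lon 32.25°, lat -66.375°.
latitude -66.3750, longitude 32.2500.

-66.3750, 32.2500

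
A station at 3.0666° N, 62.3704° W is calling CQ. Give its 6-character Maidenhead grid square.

FJ83tb

Add 180° to longitude and 90° to latitude: 117.6296, 93.0666.
Field: lon ⌊117.6296/20⌋ = 5 → F; lat ⌊93.0666/10⌋ = 9 → J.
Square: lon ⌊17.6296/2⌋ = 8; lat ⌊3.0666/1⌋ = 3.
Subsquare: lon ⌊1.6296/0.0833333⌋ = 19 → t; lat ⌊0.0666/0.0416667⌋ = 1 → b.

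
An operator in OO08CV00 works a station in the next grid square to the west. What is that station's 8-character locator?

Longitude extended square 0; −1 → -1, wraps to 9, carry into subsquare.
Longitude subsquare c = 2; −1 → 1 = b.
The latitude characters are unchanged.

OO08bv90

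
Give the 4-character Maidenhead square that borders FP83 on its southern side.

Latitude square 3; −1 → 2.
The longitude characters are unchanged.

FP82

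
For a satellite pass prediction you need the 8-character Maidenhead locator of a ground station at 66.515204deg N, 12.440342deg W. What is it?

IP36sm73

Add 180° to longitude and 90° to latitude: 167.55966, 156.51520.
Field: lon ⌊167.55966/20⌋ = 8 → I; lat ⌊156.51520/10⌋ = 15 → P.
Square: lon ⌊7.55966/2⌋ = 3; lat ⌊6.51520/1⌋ = 6.
Subsquare: lon ⌊1.55966/0.0833333⌋ = 18 → s; lat ⌊0.51520/0.0416667⌋ = 12 → m.
Extended square: lon ⌊0.05966/0.00833333⌋ = 7; lat ⌊0.01520/0.00416667⌋ = 3.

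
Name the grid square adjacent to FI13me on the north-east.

FI13nf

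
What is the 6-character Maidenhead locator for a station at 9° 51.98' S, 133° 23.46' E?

PI60qd

Offset from 180°W / 90°S: lon 313.3910°, lat 80.1337°.
Field: 313.3910/20 → 15 → P, 80.1337/10 → 8 → I; chars PI.
Square: 13.3910/2 → 6, 0.1337/1 → 0; chars 60.
Subsquare: 1.3910/0.0833333 → 16 → q, 0.1337/0.0416667 → 3 → d; chars qd.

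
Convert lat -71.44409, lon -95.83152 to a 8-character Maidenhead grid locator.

Offset from 180°W / 90°S: lon 84.16848°, lat 18.55591°.
Field: lon ⌊84.16848/20⌋ = 4 → E; lat ⌊18.55591/10⌋ = 1 → B.
Square: lon ⌊4.16848/2⌋ = 2; lat ⌊8.55591/1⌋ = 8.
Subsquare: lon ⌊0.16848/0.0833333⌋ = 2 → c; lat ⌊0.55591/0.0416667⌋ = 13 → n.
Extended square: lon ⌊0.00181/0.00833333⌋ = 0; lat ⌊0.01424/0.00416667⌋ = 3.

EB28cn03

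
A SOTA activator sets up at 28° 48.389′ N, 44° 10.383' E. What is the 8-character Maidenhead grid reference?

LL28ct03

Shift to the Maidenhead origin (180°W, 90°S): lon 224.17305, lat 118.80648.
Field: lon ⌊224.17305/20⌋ = 11 → L; lat ⌊118.80648/10⌋ = 11 → L.
Square: lon ⌊4.17305/2⌋ = 2; lat ⌊8.80648/1⌋ = 8.
Subsquare: lon ⌊0.17305/0.0833333⌋ = 2 → c; lat ⌊0.80648/0.0416667⌋ = 19 → t.
Extended square: lon ⌊0.00638/0.00833333⌋ = 0; lat ⌊0.01482/0.00416667⌋ = 3.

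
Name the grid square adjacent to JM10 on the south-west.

JL09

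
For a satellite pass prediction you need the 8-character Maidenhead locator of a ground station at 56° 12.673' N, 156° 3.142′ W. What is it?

BO16xf30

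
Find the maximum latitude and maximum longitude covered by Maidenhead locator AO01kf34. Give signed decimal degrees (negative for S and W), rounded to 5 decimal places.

Field A=0, O=14: +0·20° lon, +14·10° lat → SW at lon -180°, lat 50°.
Square 0, 1: +0·2° lon, +1·1° lat → SW at lon -180°, lat 51°.
Subsquare k=10, f=5: +10·0.0833333° lon, +5·0.0416667° lat → SW at lon -179.167°, lat 51.2083°.
Extended square 3, 4: +3·0.00833333° lon, +4·0.00416667° lat → SW at lon -179.142°, lat 51.225°.
Cell spans 0.00833333° lon × 0.00416667° lat. NE corner is SW corner plus one full cell.
latitude 51.22917, longitude -179.13333.

51.22917, -179.13333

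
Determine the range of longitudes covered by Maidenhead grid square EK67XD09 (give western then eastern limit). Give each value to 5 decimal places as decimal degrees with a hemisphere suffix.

86.08333° W, 86.07500° W

Field E=4, K=10: +4·20° lon, +10·10° lat → SW at lon -100°, lat 10°.
Square 6, 7: +6·2° lon, +7·1° lat → SW at lon -88°, lat 17°.
Subsquare x=23, d=3: +23·0.0833333° lon, +3·0.0416667° lat → SW at lon -86.0833°, lat 17.125°.
Extended square 0, 9: +0·0.00833333° lon, +9·0.00416667° lat → SW at lon -86.0833°, lat 17.1625°.
Cell spans 0.00833333° lon × 0.00416667° lat.
west 86.08333° W, east 86.07500° W.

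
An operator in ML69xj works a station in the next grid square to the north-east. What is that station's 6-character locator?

ML79ak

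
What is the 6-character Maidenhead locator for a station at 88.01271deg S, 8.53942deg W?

IA51rx

Add 180° to longitude and 90° to latitude: 171.4606, 1.9873.
Field: 171.4606/20 → 8 → I, 1.9873/10 → 0 → A; chars IA.
Square: 11.4606/2 → 5, 1.9873/1 → 1; chars 51.
Subsquare: 1.4606/0.0833333 → 17 → r, 0.9873/0.0416667 → 23 → x; chars rx.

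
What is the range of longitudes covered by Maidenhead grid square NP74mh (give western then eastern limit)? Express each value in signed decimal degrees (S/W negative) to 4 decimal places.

Field N=13, P=15: +13·20° lon, +15·10° lat → SW at lon 80°, lat 60°.
Square 7, 4: +7·2° lon, +4·1° lat → SW at lon 94°, lat 64°.
Subsquare m=12, h=7: +12·0.0833333° lon, +7·0.0416667° lat → SW at lon 95°, lat 64.2917°.
Cell spans 0.0833333° lon × 0.0416667° lat.
west 95.0000, east 95.0833.

95.0000, 95.0833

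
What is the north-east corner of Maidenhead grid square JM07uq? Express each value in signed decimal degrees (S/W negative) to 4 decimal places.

37.7083, 1.7500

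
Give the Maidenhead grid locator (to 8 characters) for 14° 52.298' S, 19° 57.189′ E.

JH95xd40

Shift to the Maidenhead origin (180°W, 90°S): lon 199.95315, lat 75.12837.
Field: 199.95315/20 → 9 → J, 75.12837/10 → 7 → H; chars JH.
Square: 19.95315/2 → 9, 5.12837/1 → 5; chars 95.
Subsquare: 1.95315/0.0833333 → 23 → x, 0.12837/0.0416667 → 3 → d; chars xd.
Extended square: 0.03648/0.00833333 → 4, 0.00337/0.00416667 → 0; chars 40.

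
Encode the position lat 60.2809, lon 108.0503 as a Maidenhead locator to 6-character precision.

Offset from 180°W / 90°S: lon 288.0503°, lat 150.2809°.
Field: lon ⌊288.0503/20⌋ = 14 → O; lat ⌊150.2809/10⌋ = 15 → P.
Square: lon ⌊8.0503/2⌋ = 4; lat ⌊0.2809/1⌋ = 0.
Subsquare: lon ⌊0.0503/0.0833333⌋ = 0 → a; lat ⌊0.2809/0.0416667⌋ = 6 → g.

OP40ag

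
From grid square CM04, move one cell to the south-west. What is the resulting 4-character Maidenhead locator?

BM93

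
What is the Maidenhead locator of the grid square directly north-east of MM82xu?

MM92av

Longitude subsquare x = 23; +1 → 24, wraps to 0 = a, carry into square.
Longitude square 8; +1 → 9.
Latitude subsquare u = 20; +1 → 21 = v.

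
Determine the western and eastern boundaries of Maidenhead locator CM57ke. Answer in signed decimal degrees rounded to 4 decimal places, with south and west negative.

-129.1667, -129.0833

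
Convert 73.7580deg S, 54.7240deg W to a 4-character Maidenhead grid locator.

GB26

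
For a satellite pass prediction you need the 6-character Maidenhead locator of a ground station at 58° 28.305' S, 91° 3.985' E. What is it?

ND51mm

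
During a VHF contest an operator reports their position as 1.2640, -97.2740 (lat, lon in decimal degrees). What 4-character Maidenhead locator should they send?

Offset from 180°W / 90°S: lon 82.73°, lat 91.26°.
Field: 82.73/20 → 4 → E, 91.26/10 → 9 → J; chars EJ.
Square: 2.73/2 → 1, 1.26/1 → 1; chars 11.

EJ11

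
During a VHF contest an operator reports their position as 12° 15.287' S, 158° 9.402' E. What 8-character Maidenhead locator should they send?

Add 180° to longitude and 90° to latitude: 338.15670, 77.74522.
Field: 338.15670/20 → 16 → Q, 77.74522/10 → 7 → H; chars QH.
Square: 18.15670/2 → 9, 7.74522/1 → 7; chars 97.
Subsquare: 0.15670/0.0833333 → 1 → b, 0.74522/0.0416667 → 17 → r; chars br.
Extended square: 0.07337/0.00833333 → 8, 0.03688/0.00416667 → 8; chars 88.

QH97br88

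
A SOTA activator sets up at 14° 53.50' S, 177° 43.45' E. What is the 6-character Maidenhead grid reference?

RH85uc

Shift to the Maidenhead origin (180°W, 90°S): lon 357.7242, lat 75.1083.
Field (20°×10°, letters A–R): lon ⌊357.7242/20⌋ = 17 → R; lat ⌊75.1083/10⌋ = 7 → H.
Square (2°×1°, digits 0–9): lon ⌊17.7242/2⌋ = 8; lat ⌊5.1083/1⌋ = 5.
Subsquare (5′×2.5′, letters a–x): lon ⌊1.7242/0.0833333⌋ = 20 → u; lat ⌊0.1083/0.0416667⌋ = 2 → c.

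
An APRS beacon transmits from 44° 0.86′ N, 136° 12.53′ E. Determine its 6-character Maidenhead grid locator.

Add 180° to longitude and 90° to latitude: 316.2088, 134.0143.
Field: 316.2088/20 → 15 → P, 134.0143/10 → 13 → N; chars PN.
Square: 16.2088/2 → 8, 4.0143/1 → 4; chars 84.
Subsquare: 0.2088/0.0833333 → 2 → c, 0.0143/0.0416667 → 0 → a; chars ca.

PN84ca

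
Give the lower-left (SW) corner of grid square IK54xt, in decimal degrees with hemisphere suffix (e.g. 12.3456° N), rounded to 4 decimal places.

14.7917° N, 8.0833° W

Field I=8, K=10: +8·20° lon, +10·10° lat → SW at lon -20°, lat 10°.
Square 5, 4: +5·2° lon, +4·1° lat → SW at lon -10°, lat 14°.
Subsquare x=23, t=19: +23·0.0833333° lon, +19·0.0416667° lat → SW at lon -8.08333°, lat 14.7917°.
latitude 14.7917° N, longitude 8.0833° W.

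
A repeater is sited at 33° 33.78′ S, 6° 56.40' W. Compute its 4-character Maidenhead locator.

Add 180° to longitude and 90° to latitude: 173.06, 56.44.
Field: 173.06/20 → 8 → I, 56.44/10 → 5 → F; chars IF.
Square: 13.06/2 → 6, 6.44/1 → 6; chars 66.

IF66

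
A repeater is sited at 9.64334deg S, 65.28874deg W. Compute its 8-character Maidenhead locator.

Add 180° to longitude and 90° to latitude: 114.71126, 80.35666.
Field: 114.71126/20 → 5 → F, 80.35666/10 → 8 → I; chars FI.
Square: 14.71126/2 → 7, 0.35666/1 → 0; chars 70.
Subsquare: 0.71126/0.0833333 → 8 → i, 0.35666/0.0416667 → 8 → i; chars ii.
Extended square: 0.04459/0.00833333 → 5, 0.02333/0.00416667 → 5; chars 55.

FI70ii55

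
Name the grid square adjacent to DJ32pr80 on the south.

Latitude extended square 0; −1 → -1, wraps to 9, carry into subsquare.
Latitude subsquare r = 17; −1 → 16 = q.
The longitude characters are unchanged.

DJ32pq89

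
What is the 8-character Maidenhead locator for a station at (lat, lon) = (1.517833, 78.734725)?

Offset from 180°W / 90°S: lon 258.73473°, lat 91.51783°.
Field: lon ⌊258.73473/20⌋ = 12 → M; lat ⌊91.51783/10⌋ = 9 → J.
Square: lon ⌊18.73473/2⌋ = 9; lat ⌊1.51783/1⌋ = 1.
Subsquare: lon ⌊0.73473/0.0833333⌋ = 8 → i; lat ⌊0.51783/0.0416667⌋ = 12 → m.
Extended square: lon ⌊0.06806/0.00833333⌋ = 8; lat ⌊0.01783/0.00416667⌋ = 4.

MJ91im84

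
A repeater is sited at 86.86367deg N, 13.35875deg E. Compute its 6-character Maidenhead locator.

JR66qu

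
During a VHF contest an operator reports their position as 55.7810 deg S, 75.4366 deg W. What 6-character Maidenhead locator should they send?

Shift to the Maidenhead origin (180°W, 90°S): lon 104.5634, lat 34.2190.
Field: 104.5634/20 → 5 → F, 34.2190/10 → 3 → D; chars FD.
Square: 4.5634/2 → 2, 4.2190/1 → 4; chars 24.
Subsquare: 0.5634/0.0833333 → 6 → g, 0.2190/0.0416667 → 5 → f; chars gf.

FD24gf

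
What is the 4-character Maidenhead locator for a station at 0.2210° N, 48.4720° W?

GJ50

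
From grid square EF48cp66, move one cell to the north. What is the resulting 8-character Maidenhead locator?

Latitude extended square 6; +1 → 7.
The longitude characters are unchanged.

EF48cp67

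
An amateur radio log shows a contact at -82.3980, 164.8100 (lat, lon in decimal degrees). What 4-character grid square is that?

RA27

Add 180° to longitude and 90° to latitude: 344.81, 7.60.
Field (20°×10°, letters A–R): 344.81/20 → 17 → R, 7.60/10 → 0 → A; chars RA.
Square (2°×1°, digits 0–9): 4.81/2 → 2, 7.60/1 → 7; chars 27.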